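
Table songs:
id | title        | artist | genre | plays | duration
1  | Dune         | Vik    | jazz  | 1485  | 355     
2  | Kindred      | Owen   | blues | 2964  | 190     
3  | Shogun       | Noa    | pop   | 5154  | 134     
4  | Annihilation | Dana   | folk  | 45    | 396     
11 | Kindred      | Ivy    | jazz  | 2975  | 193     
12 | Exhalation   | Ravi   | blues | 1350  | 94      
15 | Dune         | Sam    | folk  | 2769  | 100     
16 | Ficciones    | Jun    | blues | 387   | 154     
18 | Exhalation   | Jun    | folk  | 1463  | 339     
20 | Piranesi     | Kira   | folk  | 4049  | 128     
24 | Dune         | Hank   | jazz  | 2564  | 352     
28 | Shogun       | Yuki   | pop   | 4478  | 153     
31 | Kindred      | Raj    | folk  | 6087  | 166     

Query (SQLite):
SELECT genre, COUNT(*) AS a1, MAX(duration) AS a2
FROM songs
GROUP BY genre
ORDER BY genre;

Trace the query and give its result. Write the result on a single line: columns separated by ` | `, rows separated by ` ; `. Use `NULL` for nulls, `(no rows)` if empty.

blues | 3 | 190 ; folk | 5 | 396 ; jazz | 3 | 355 ; pop | 2 | 153

Group songs by genre.
Per group compute: COUNT(*), MAX(duration).
  blues: ids {2, 12, 16} → COUNT(*)=3, MAX(duration)=190
  folk: ids {4, 15, 18, 20, 31} → COUNT(*)=5, MAX(duration)=396
  jazz: ids {1, 11, 24} → COUNT(*)=3, MAX(duration)=355
  pop: ids {3, 28} → COUNT(*)=2, MAX(duration)=153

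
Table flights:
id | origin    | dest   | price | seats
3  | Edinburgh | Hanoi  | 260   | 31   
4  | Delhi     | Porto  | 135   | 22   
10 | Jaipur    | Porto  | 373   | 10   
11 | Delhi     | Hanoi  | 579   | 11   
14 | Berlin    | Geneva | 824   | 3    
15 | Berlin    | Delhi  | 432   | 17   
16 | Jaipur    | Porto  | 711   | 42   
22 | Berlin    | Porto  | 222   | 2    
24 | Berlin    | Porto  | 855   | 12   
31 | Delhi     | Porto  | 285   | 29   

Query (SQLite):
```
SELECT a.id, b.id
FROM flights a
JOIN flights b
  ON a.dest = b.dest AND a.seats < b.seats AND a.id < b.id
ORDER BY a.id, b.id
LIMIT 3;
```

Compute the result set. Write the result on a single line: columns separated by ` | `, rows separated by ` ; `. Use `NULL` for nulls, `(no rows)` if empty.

4 | 16 ; 4 | 31 ; 10 | 16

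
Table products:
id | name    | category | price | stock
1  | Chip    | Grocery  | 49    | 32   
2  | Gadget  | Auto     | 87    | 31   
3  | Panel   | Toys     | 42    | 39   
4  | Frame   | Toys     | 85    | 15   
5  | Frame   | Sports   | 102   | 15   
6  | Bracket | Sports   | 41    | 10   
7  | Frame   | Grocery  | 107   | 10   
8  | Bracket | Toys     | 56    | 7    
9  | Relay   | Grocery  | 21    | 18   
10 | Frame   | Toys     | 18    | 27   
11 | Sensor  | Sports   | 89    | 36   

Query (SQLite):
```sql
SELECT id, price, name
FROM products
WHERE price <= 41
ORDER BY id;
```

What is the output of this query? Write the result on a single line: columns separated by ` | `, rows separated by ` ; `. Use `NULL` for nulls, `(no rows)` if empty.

6 | 41 | Bracket ; 9 | 21 | Relay ; 10 | 18 | Frame

price <= 41: ids {6, 9, 10}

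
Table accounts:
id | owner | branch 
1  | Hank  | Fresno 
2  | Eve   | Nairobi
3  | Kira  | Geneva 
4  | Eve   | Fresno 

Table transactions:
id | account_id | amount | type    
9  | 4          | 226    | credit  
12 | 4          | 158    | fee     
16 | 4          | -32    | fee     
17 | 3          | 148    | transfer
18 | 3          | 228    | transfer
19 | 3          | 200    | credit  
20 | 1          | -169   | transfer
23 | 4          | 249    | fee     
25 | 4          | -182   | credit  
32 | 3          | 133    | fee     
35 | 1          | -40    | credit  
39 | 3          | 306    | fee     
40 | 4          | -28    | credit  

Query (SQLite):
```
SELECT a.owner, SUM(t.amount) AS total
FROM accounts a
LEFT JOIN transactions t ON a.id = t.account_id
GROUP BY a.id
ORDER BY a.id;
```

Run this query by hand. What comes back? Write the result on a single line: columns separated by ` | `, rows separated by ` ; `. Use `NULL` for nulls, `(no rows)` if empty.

LEFT JOIN keeps every accounts row; unmatched ones get NULL for transactions columns.
Group by accounts.id and compute SUM(t.amount). SUM over an all-NULL group is NULL.
  1: ids {20, 35} → SUM(t.amount)=-209
  2: ids {—} → SUM(t.amount)=NULL
  3: ids {17, 18, 19, 32, 39} → SUM(t.amount)=1015
  4: ids {9, 12, 16, 23, 25, 40} → SUM(t.amount)=391

Hank | -209 ; Eve | NULL ; Kira | 1015 ; Eve | 391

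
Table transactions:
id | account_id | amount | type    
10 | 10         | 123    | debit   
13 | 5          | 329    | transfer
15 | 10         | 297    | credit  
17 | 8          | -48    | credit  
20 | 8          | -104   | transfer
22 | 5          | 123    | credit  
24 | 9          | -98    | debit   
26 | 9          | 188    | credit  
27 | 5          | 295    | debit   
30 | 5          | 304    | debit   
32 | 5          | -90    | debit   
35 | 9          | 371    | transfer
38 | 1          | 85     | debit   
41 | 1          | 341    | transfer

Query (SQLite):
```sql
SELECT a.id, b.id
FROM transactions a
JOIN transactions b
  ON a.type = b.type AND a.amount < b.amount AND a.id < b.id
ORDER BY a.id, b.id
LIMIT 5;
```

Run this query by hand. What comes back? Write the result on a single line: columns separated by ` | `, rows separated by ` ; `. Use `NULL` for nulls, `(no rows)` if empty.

Pairs (a,b) with same type, a.amount < b.amount, a.id < b.id.
type groups: credit:{15,17,22,26} debit:{10,24,27,30,32,38} transfer:{13,20,35,41}
Ordered by (a.id, b.id); first 5.

10 | 27 ; 10 | 30 ; 13 | 35 ; 13 | 41 ; 17 | 22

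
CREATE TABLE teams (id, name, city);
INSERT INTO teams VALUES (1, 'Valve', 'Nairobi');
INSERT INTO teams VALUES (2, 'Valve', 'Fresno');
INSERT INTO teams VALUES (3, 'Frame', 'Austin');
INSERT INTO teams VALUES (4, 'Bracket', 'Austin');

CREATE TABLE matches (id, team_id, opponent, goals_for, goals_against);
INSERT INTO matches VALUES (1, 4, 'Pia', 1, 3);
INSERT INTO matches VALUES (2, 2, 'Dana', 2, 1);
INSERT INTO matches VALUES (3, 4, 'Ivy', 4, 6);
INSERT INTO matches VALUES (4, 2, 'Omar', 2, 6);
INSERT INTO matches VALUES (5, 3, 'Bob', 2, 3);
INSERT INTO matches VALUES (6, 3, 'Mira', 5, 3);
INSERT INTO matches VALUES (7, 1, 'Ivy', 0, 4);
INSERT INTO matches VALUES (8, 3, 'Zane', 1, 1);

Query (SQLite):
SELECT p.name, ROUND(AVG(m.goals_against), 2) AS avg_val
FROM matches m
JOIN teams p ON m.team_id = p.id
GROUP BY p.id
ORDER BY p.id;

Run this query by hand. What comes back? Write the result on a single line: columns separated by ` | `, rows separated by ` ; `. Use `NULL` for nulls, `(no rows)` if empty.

Join each matches row to its teams via team_id.
Group joined rows by teams.id; compute ROUND(AVG(m.goals_against), 2) per group.
  1: ids {7} → ROUND(AVG(m.goals_against), 2)=4
  2: ids {2, 4} → ROUND(AVG(m.goals_against), 2)=3.5
  3: ids {5, 6, 8} → ROUND(AVG(m.goals_against), 2)=2.33
  4: ids {1, 3} → ROUND(AVG(m.goals_against), 2)=4.5

Valve | 4 ; Valve | 3.5 ; Frame | 2.33 ; Bracket | 4.5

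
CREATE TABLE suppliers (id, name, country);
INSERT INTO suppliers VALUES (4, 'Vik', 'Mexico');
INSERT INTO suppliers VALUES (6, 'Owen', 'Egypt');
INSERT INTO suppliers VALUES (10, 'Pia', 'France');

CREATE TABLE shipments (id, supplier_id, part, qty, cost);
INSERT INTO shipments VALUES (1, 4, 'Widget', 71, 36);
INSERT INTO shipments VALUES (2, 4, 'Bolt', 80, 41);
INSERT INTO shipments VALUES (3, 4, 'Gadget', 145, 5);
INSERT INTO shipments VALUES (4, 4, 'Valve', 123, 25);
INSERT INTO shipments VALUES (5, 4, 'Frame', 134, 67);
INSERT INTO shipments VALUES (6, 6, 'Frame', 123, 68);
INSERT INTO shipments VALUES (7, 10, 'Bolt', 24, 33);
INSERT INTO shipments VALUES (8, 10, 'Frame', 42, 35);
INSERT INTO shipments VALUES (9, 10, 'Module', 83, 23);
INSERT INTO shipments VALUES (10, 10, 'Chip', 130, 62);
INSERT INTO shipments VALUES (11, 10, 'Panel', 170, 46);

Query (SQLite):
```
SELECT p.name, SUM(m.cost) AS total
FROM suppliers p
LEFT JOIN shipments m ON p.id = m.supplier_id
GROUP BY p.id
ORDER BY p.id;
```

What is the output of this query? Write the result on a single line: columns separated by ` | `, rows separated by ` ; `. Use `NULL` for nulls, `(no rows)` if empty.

Vik | 174 ; Owen | 68 ; Pia | 199

LEFT JOIN keeps every suppliers row; unmatched ones get NULL for shipments columns.
Group by suppliers.id and compute SUM(m.cost). SUM over an all-NULL group is NULL.
  4: ids {1, 2, 3, 4, 5} → SUM(m.cost)=174
  6: ids {6} → SUM(m.cost)=68
  10: ids {7, 8, 9, 10, 11} → SUM(m.cost)=199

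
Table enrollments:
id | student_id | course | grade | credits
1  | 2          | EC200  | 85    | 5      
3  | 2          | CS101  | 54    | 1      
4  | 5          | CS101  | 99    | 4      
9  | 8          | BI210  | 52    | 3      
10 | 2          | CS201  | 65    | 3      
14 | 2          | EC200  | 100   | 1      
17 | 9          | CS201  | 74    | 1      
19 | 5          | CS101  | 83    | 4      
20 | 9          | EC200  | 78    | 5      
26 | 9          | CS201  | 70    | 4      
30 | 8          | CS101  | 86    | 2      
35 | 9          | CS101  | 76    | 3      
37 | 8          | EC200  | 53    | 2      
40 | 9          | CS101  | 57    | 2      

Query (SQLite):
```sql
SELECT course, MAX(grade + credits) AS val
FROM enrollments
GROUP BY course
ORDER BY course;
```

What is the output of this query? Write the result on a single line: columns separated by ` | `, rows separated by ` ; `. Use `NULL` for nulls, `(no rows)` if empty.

BI210 | 55 ; CS101 | 103 ; CS201 | 75 ; EC200 | 101

For each row compute grade + credits.
Group by course; take MAX of the expression per group.
  BI210: ids {9} → MAX(grade + credits)=55
  CS101: ids {3, 4, 19, 30, 35, 40} → MAX(grade + credits)=103
  CS201: ids {10, 17, 26} → MAX(grade + credits)=75
  EC200: ids {1, 14, 20, 37} → MAX(grade + credits)=101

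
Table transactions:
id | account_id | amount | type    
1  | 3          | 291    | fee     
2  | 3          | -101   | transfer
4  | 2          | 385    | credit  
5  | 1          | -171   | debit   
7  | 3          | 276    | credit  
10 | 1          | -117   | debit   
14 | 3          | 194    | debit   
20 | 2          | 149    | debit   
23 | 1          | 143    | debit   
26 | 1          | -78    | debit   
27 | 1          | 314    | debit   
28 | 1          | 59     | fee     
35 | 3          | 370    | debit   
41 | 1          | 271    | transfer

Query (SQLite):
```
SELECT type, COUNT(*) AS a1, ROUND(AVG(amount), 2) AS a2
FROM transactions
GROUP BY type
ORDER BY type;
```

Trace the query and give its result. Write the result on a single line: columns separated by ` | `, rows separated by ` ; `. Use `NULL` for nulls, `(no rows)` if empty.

Group transactions by type.
Per group compute: COUNT(*), ROUND(AVG(amount), 2).
  credit: ids {4, 7} → COUNT(*)=2, ROUND(AVG(amount), 2)=330.5
  debit: ids {5, 10, 14, 20, 23, 26, 27, 35} → COUNT(*)=8, ROUND(AVG(amount), 2)=100.5
  fee: ids {1, 28} → COUNT(*)=2, ROUND(AVG(amount), 2)=175
  transfer: ids {2, 41} → COUNT(*)=2, ROUND(AVG(amount), 2)=85

credit | 2 | 330.5 ; debit | 8 | 100.5 ; fee | 2 | 175 ; transfer | 2 | 85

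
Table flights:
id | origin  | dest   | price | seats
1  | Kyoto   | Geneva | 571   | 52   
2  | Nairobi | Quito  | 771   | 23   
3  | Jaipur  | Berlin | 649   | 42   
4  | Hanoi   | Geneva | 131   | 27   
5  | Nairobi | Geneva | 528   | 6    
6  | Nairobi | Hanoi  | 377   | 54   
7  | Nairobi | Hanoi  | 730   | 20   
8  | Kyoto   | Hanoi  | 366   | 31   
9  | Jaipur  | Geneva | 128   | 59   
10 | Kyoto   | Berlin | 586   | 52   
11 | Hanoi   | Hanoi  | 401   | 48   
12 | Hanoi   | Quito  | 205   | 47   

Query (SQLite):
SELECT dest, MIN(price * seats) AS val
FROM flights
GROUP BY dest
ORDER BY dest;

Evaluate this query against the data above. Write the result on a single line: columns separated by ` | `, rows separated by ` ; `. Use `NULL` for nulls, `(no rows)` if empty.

Berlin | 27258 ; Geneva | 3168 ; Hanoi | 11346 ; Quito | 9635

For each row compute price * seats.
Group by dest; take MIN of the expression per group.
  Berlin: ids {3, 10} → MIN(price * seats)=27258
  Geneva: ids {1, 4, 5, 9} → MIN(price * seats)=3168
  Hanoi: ids {6, 7, 8, 11} → MIN(price * seats)=11346
  Quito: ids {2, 12} → MIN(price * seats)=9635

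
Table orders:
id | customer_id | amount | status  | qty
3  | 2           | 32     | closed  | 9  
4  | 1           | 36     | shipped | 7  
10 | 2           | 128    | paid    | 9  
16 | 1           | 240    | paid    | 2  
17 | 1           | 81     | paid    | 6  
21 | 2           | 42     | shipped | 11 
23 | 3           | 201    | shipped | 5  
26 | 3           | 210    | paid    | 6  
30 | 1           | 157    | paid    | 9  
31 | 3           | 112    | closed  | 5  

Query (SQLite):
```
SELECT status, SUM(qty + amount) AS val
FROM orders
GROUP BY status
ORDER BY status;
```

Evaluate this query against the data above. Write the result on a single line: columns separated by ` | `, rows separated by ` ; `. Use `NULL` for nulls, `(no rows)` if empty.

For each row compute qty + amount.
Group by status; take SUM of the expression per group.
  closed: ids {3, 31} → SUM(qty + amount)=158
  paid: ids {10, 16, 17, 26, 30} → SUM(qty + amount)=848
  shipped: ids {4, 21, 23} → SUM(qty + amount)=302

closed | 158 ; paid | 848 ; shipped | 302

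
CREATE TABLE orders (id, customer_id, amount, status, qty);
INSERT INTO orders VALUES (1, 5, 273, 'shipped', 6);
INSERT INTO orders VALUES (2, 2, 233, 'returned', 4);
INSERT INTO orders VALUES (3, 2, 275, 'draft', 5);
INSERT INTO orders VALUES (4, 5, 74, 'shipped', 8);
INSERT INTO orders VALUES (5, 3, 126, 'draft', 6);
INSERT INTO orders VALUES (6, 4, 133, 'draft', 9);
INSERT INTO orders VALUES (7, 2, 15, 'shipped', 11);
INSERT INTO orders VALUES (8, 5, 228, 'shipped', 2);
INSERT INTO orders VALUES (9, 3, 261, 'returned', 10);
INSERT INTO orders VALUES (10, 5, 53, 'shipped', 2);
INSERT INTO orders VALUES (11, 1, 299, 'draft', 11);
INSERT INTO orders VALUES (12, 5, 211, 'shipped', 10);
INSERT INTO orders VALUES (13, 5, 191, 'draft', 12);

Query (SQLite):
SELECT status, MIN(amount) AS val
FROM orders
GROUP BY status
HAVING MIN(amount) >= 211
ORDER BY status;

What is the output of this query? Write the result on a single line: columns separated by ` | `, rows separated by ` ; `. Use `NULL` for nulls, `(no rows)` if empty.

Partition orders by status; compute MIN(amount) within each group.
HAVING: keep groups where MIN(amount) >= 211.
  draft: ids {3, 5, 6, 11, 13} → MIN(amount)=126
  returned: ids {2, 9} → MIN(amount)=233
  shipped: ids {1, 4, 7, 8, 10, 12} → MIN(amount)=15

returned | 233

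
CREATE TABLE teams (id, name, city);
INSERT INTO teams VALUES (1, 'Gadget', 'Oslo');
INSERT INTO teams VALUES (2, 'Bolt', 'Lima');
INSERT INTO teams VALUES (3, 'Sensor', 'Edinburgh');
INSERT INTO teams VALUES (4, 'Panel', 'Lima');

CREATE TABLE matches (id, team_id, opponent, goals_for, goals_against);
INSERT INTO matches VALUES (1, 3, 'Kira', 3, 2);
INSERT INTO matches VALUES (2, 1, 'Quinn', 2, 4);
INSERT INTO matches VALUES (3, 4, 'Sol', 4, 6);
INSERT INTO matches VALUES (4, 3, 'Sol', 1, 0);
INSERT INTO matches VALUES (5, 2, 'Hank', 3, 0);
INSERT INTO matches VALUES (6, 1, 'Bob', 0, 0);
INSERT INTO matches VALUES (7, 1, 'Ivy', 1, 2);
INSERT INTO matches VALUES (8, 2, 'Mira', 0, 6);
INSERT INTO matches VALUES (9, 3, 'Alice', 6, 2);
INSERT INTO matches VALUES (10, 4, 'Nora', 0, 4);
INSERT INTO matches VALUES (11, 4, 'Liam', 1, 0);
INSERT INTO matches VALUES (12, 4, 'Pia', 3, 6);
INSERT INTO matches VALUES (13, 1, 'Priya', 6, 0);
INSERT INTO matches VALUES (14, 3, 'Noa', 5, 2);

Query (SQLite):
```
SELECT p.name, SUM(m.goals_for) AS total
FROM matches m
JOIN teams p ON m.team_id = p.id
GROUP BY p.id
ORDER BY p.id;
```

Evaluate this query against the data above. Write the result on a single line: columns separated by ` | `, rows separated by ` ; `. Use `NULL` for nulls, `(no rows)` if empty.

Join each matches row to its teams via team_id.
Group joined rows by teams.id; compute SUM(m.goals_for) per group.
  1: ids {2, 6, 7, 13} → SUM(m.goals_for)=9
  2: ids {5, 8} → SUM(m.goals_for)=3
  3: ids {1, 4, 9, 14} → SUM(m.goals_for)=15
  4: ids {3, 10, 11, 12} → SUM(m.goals_for)=8

Gadget | 9 ; Bolt | 3 ; Sensor | 15 ; Panel | 8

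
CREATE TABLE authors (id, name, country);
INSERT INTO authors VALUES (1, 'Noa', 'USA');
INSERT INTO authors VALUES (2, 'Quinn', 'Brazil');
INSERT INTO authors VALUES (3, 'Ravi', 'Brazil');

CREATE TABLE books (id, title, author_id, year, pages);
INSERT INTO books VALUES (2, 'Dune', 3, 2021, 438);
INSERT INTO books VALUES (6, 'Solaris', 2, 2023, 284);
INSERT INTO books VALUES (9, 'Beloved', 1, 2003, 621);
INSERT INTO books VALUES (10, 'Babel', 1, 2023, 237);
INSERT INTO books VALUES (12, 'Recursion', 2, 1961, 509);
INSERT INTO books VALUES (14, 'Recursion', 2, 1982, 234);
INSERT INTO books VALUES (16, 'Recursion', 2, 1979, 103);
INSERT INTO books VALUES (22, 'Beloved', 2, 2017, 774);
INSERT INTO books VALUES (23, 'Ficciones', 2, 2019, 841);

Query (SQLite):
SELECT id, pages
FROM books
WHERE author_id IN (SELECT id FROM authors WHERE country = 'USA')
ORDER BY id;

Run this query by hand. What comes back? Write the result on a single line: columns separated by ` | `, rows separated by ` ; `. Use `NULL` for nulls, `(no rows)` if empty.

9 | 621 ; 10 | 237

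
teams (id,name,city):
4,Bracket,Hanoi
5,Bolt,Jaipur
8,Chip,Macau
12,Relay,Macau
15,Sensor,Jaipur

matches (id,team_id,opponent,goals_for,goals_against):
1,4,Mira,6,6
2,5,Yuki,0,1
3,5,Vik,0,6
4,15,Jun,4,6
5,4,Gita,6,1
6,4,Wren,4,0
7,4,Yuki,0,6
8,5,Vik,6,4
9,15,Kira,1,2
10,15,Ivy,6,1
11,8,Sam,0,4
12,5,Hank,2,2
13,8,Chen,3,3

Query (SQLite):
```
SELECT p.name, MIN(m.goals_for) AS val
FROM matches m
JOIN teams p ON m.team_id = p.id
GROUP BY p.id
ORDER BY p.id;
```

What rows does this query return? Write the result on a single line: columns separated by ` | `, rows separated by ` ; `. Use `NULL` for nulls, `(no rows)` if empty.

Bracket | 0 ; Bolt | 0 ; Chip | 0 ; Sensor | 1

Join each matches row to its teams via team_id.
Group joined rows by teams.id; compute MIN(m.goals_for) per group.
  4: ids {1, 5, 6, 7} → MIN(m.goals_for)=0
  5: ids {2, 3, 8, 12} → MIN(m.goals_for)=0
  8: ids {11, 13} → MIN(m.goals_for)=0
  15: ids {4, 9, 10} → MIN(m.goals_for)=1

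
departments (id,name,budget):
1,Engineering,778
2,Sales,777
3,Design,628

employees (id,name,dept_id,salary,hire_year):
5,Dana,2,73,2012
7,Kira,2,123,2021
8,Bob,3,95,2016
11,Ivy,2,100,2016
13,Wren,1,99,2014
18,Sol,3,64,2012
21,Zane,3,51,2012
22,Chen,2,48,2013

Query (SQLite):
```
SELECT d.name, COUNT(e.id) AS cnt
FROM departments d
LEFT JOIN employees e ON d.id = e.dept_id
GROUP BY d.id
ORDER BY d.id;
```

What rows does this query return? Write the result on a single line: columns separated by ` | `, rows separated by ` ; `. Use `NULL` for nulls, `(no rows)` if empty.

Engineering | 1 ; Sales | 4 ; Design | 3

LEFT JOIN keeps every departments row; unmatched ones get NULL for employees columns.
Group by departments.id and compute COUNT(e.id). COUNT(col) of an all-NULL group is 0.
  1: ids {13} → COUNT(e.id)=1
  2: ids {5, 7, 11, 22} → COUNT(e.id)=4
  3: ids {8, 18, 21} → COUNT(e.id)=3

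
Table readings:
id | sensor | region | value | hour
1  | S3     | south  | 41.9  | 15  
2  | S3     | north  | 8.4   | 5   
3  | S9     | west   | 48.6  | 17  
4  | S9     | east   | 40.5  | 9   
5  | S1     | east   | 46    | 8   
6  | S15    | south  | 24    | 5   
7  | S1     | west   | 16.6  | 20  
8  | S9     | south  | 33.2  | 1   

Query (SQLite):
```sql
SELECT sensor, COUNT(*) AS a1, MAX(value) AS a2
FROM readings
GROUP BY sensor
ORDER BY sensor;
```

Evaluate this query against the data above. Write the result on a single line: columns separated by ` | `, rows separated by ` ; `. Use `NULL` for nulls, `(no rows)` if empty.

S1 | 2 | 46 ; S15 | 1 | 24 ; S3 | 2 | 41.9 ; S9 | 3 | 48.6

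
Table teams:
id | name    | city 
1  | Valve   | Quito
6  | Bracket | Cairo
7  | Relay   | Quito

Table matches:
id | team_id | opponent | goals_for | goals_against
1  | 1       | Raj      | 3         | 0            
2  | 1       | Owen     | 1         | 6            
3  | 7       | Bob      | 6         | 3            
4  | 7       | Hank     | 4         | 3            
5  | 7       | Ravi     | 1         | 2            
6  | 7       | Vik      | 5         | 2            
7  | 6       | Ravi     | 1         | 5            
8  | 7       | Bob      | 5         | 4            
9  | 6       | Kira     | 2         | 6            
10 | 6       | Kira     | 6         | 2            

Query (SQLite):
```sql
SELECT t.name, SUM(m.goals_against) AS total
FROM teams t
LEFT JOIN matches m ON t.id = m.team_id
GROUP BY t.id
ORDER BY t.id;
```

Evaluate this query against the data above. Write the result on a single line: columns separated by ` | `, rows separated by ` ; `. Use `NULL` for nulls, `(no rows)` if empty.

Valve | 6 ; Bracket | 13 ; Relay | 14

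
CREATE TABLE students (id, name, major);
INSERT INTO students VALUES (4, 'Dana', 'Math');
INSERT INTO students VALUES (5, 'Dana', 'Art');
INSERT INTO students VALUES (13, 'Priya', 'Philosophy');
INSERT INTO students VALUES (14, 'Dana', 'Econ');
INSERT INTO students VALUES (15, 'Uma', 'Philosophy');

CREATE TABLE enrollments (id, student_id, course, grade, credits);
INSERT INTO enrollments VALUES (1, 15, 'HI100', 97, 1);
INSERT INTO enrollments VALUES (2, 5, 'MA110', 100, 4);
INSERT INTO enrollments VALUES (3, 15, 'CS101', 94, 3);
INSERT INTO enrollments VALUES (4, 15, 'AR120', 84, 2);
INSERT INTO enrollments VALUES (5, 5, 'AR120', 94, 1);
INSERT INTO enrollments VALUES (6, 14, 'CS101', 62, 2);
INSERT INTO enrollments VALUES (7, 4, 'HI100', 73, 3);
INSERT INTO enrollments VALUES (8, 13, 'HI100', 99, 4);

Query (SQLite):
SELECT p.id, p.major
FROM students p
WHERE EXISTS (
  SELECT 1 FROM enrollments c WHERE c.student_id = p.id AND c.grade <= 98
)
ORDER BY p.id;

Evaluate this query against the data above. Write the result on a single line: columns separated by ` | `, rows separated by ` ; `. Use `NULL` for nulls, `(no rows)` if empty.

For each students row, check whether any enrollments with matching student_id has grade <= 98.
Keep rows where that is true.

4 | Math ; 5 | Art ; 14 | Econ ; 15 | Philosophy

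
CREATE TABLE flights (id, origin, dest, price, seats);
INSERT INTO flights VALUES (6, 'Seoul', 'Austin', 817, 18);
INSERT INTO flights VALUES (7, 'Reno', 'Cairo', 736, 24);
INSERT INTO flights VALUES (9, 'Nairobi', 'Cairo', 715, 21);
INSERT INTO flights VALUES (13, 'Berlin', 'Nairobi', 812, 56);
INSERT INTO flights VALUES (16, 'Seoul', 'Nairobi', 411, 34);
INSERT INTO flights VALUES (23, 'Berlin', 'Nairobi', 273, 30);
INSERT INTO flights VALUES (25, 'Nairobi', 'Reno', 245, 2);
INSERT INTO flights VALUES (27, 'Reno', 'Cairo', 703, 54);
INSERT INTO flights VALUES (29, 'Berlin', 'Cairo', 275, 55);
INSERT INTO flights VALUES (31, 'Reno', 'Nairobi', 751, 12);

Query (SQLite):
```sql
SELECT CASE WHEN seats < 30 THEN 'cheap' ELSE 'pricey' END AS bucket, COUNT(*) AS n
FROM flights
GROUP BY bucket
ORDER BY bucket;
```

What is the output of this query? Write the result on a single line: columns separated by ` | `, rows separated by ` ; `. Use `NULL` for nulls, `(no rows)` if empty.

cheap | 5 ; pricey | 5

Bucket rows by seats < 30 → 'cheap' else 'pricey'; count each bucket.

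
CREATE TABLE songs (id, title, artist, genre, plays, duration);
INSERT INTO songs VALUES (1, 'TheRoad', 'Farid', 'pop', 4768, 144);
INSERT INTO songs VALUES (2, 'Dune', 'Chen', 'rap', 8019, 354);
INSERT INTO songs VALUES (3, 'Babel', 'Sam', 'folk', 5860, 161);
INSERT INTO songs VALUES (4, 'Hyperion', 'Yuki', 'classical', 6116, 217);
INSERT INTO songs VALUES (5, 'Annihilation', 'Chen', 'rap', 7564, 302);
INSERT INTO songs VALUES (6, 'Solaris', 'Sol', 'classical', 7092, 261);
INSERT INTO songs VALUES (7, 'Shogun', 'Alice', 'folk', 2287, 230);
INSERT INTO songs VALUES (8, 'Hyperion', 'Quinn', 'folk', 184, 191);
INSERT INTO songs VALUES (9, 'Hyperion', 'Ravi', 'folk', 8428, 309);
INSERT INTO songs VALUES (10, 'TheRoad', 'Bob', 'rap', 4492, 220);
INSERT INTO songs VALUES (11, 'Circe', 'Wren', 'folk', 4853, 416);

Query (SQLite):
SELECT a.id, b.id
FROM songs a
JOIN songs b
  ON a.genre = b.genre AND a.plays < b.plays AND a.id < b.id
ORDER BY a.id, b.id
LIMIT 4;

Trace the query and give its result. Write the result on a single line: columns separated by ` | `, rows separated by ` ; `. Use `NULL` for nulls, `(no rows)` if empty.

Pairs (a,b) with same genre, a.plays < b.plays, a.id < b.id.
genre groups: classical:{4,6} folk:{3,7,8,9,11} pop:{1} rap:{2,5,10}
Ordered by (a.id, b.id); first 4.

3 | 9 ; 4 | 6 ; 7 | 9 ; 7 | 11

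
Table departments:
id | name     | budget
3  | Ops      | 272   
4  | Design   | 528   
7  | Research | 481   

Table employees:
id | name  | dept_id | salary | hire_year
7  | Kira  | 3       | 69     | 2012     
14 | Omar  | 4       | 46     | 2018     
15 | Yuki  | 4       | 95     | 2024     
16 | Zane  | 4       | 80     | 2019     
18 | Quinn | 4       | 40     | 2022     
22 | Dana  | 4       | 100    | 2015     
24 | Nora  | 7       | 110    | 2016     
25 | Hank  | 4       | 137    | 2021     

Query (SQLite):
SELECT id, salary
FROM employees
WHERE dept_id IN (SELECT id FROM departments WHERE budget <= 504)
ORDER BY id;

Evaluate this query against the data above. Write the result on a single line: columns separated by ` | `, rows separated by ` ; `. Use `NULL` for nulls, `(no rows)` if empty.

Inner query: departments.id where budget <= 504.
Outer: keep employees rows whose dept_id is in that set.
Inner query → {3, 7}

7 | 69 ; 24 | 110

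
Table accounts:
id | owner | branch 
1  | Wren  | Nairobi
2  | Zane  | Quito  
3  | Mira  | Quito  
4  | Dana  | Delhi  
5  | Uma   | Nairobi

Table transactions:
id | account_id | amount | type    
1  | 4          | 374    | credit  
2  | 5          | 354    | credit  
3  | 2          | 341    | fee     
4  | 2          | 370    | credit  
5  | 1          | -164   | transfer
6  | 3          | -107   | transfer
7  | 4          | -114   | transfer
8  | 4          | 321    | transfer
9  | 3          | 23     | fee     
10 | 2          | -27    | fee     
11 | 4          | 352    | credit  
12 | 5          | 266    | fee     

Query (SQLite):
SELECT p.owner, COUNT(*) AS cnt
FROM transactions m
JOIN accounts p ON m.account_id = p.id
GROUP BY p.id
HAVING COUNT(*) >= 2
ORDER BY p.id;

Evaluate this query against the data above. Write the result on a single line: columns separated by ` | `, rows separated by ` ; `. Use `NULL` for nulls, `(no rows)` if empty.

Zane | 3 ; Mira | 2 ; Dana | 4 ; Uma | 2

Join each transactions row to its accounts via account_id.
Group joined rows by accounts.id; compute COUNT(*) per group.
HAVING: keep groups with count ≥ 2.
  1: ids {5} → COUNT(*)=1
  2: ids {3, 4, 10} → COUNT(*)=3
  3: ids {6, 9} → COUNT(*)=2
  4: ids {1, 7, 8, 11} → COUNT(*)=4
  5: ids {2, 12} → COUNT(*)=2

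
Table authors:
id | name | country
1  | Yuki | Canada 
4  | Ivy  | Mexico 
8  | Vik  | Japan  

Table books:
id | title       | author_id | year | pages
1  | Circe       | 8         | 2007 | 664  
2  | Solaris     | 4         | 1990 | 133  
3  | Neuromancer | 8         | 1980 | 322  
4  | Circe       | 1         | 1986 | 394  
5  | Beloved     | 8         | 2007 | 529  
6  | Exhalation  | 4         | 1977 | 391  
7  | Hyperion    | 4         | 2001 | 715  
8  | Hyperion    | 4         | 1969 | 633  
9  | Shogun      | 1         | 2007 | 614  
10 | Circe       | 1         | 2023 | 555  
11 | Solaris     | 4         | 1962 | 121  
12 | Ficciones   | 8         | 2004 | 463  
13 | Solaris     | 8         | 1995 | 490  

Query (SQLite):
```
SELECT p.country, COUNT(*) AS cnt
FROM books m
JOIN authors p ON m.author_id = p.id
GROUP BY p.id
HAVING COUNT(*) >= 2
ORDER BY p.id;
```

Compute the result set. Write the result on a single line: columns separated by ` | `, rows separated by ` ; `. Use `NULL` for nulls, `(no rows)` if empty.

Canada | 3 ; Mexico | 5 ; Japan | 5

Join each books row to its authors via author_id.
Group joined rows by authors.id; compute COUNT(*) per group.
HAVING: keep groups with count ≥ 2.
  1: ids {4, 9, 10} → COUNT(*)=3
  4: ids {2, 6, 7, 8, 11} → COUNT(*)=5
  8: ids {1, 3, 5, 12, 13} → COUNT(*)=5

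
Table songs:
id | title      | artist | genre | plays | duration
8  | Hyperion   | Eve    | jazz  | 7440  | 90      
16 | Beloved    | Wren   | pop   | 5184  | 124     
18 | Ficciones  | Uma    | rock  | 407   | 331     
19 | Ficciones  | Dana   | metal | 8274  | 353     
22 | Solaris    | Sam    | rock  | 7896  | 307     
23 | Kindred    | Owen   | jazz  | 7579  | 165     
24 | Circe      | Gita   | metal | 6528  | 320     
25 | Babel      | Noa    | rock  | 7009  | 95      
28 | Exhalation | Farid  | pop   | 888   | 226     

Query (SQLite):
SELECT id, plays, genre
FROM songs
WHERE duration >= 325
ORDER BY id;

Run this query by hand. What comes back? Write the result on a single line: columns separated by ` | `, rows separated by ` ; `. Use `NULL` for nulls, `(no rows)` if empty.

18 | 407 | rock ; 19 | 8274 | metal

duration >= 325: ids {18, 19}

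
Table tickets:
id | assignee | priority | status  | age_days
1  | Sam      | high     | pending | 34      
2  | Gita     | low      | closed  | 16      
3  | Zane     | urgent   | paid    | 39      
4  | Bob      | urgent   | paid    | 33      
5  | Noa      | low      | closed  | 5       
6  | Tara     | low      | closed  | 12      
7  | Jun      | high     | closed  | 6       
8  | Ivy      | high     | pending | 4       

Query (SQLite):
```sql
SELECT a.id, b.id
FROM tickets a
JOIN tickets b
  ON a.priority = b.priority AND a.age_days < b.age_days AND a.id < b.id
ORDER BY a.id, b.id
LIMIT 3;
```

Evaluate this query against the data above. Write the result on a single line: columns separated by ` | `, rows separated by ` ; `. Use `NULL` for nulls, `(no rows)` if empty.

5 | 6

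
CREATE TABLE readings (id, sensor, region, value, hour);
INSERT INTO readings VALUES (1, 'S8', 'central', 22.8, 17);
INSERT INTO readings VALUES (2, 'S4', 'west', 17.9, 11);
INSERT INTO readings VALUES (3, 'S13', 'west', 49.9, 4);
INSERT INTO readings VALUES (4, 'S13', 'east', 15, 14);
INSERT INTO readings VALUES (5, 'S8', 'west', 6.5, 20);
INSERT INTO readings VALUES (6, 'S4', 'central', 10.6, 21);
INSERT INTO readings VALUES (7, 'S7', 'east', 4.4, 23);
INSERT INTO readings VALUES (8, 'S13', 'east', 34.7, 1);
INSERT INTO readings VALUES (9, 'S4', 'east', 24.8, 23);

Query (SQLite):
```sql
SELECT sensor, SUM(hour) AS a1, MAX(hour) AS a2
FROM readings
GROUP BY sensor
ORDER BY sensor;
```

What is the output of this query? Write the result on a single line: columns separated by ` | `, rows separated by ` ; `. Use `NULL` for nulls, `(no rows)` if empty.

S13 | 19 | 14 ; S4 | 55 | 23 ; S7 | 23 | 23 ; S8 | 37 | 20

Group readings by sensor.
Per group compute: SUM(hour), MAX(hour).
  S13: ids {3, 4, 8} → SUM(hour)=19, MAX(hour)=14
  S4: ids {2, 6, 9} → SUM(hour)=55, MAX(hour)=23
  S7: ids {7} → SUM(hour)=23, MAX(hour)=23
  S8: ids {1, 5} → SUM(hour)=37, MAX(hour)=20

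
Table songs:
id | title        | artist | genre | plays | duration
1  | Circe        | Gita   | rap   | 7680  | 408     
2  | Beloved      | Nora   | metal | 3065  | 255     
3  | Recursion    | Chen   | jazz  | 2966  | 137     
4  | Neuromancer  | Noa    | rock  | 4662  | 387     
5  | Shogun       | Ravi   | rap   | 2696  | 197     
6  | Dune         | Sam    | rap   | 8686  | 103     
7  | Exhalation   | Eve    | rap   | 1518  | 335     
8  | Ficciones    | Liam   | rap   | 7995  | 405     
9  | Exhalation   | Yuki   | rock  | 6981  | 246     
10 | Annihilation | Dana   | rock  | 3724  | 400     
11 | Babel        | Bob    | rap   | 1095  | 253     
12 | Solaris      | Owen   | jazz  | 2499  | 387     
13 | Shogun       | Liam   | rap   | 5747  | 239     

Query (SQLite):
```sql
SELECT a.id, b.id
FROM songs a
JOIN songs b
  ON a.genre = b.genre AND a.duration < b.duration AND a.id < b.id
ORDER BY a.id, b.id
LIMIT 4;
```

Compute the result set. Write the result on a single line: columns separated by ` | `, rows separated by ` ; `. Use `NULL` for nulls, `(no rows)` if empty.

Pairs (a,b) with same genre, a.duration < b.duration, a.id < b.id.
genre groups: jazz:{3,12} metal:{2} rap:{1,5,6,7,8,11,13} rock:{4,9,10}
Ordered by (a.id, b.id); first 4.

3 | 12 ; 4 | 10 ; 5 | 7 ; 5 | 8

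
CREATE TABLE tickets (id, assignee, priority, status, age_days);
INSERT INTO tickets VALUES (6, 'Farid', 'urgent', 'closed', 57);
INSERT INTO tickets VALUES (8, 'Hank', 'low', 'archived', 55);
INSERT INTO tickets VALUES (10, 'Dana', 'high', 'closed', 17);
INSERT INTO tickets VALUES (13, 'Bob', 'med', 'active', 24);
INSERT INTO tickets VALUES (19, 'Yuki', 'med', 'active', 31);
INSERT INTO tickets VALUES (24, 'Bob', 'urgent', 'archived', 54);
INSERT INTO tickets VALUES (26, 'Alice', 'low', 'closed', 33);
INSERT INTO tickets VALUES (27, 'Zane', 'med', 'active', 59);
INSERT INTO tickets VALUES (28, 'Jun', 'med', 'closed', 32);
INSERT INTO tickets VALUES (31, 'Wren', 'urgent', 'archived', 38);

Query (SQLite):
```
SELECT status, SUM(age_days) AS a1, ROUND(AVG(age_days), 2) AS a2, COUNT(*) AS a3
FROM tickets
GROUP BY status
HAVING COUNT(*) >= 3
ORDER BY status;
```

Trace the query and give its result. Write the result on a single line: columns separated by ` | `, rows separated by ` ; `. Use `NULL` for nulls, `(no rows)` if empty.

active | 114 | 38 | 3 ; archived | 147 | 49 | 3 ; closed | 139 | 34.75 | 4

Group tickets by status.
Per group compute: SUM(age_days), ROUND(AVG(age_days), 2), COUNT(*).
HAVING: drop groups with fewer than 3 rows.
  active: ids {13, 19, 27} → SUM(age_days)=114, ROUND(AVG(age_days), 2)=38, COUNT(*)=3
  archived: ids {8, 24, 31} → SUM(age_days)=147, ROUND(AVG(age_days), 2)=49, COUNT(*)=3
  closed: ids {6, 10, 26, 28} → SUM(age_days)=139, ROUND(AVG(age_days), 2)=34.75, COUNT(*)=4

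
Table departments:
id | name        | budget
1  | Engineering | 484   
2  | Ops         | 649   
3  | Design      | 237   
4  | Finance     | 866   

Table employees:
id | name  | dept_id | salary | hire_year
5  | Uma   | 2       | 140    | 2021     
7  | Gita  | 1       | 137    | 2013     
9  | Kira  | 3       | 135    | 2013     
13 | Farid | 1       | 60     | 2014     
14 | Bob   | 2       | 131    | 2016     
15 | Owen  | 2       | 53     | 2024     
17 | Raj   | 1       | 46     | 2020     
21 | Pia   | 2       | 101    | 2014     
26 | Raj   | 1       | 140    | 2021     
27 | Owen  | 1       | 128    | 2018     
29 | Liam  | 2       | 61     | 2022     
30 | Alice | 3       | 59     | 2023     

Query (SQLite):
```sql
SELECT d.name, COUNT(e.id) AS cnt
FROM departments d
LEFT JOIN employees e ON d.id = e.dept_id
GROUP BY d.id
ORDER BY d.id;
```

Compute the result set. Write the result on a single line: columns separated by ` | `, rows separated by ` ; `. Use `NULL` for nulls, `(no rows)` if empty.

Engineering | 5 ; Ops | 5 ; Design | 2 ; Finance | 0

LEFT JOIN keeps every departments row; unmatched ones get NULL for employees columns.
Group by departments.id and compute COUNT(e.id). COUNT(col) of an all-NULL group is 0.
  1: ids {7, 13, 17, 26, 27} → COUNT(e.id)=5
  2: ids {5, 14, 15, 21, 29} → COUNT(e.id)=5
  3: ids {9, 30} → COUNT(e.id)=2
  4: ids {—} → COUNT(e.id)=0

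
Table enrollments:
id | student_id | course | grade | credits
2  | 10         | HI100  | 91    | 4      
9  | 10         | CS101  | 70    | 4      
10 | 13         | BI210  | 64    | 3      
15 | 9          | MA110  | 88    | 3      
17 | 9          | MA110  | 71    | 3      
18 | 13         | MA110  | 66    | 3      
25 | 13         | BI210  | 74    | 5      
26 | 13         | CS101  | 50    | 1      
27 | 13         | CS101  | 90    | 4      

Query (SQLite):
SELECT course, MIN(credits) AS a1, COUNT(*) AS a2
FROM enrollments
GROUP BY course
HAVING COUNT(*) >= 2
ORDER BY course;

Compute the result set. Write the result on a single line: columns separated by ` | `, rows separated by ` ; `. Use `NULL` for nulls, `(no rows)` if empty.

Group enrollments by course.
Per group compute: MIN(credits), COUNT(*).
HAVING: drop groups with fewer than 2 rows.
  BI210: ids {10, 25} → MIN(credits)=3, COUNT(*)=2
  CS101: ids {9, 26, 27} → MIN(credits)=1, COUNT(*)=3
  HI100: ids {2} → MIN(credits)=4, COUNT(*)=1
  MA110: ids {15, 17, 18} → MIN(credits)=3, COUNT(*)=3

BI210 | 3 | 2 ; CS101 | 1 | 3 ; MA110 | 3 | 3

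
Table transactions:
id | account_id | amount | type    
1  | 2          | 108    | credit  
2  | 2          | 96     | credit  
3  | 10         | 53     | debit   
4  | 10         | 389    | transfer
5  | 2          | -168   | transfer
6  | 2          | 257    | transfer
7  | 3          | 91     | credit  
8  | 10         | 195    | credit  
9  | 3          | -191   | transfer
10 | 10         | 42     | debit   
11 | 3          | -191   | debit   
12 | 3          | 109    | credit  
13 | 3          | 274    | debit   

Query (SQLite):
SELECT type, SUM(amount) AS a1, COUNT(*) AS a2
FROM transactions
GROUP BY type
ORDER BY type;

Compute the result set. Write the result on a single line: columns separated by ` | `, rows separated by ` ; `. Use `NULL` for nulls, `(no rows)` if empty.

Group transactions by type.
Per group compute: SUM(amount), COUNT(*).
  credit: ids {1, 2, 7, 8, 12} → SUM(amount)=599, COUNT(*)=5
  debit: ids {3, 10, 11, 13} → SUM(amount)=178, COUNT(*)=4
  transfer: ids {4, 5, 6, 9} → SUM(amount)=287, COUNT(*)=4

credit | 599 | 5 ; debit | 178 | 4 ; transfer | 287 | 4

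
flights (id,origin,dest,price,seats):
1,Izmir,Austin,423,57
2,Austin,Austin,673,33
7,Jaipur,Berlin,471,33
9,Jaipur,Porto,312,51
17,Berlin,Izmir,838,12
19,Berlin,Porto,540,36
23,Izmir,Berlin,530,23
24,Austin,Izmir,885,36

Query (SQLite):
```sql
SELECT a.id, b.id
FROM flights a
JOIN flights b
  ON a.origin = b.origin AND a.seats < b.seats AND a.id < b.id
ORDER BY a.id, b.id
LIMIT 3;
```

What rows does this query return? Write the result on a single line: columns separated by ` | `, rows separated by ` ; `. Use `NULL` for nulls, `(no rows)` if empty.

2 | 24 ; 7 | 9 ; 17 | 19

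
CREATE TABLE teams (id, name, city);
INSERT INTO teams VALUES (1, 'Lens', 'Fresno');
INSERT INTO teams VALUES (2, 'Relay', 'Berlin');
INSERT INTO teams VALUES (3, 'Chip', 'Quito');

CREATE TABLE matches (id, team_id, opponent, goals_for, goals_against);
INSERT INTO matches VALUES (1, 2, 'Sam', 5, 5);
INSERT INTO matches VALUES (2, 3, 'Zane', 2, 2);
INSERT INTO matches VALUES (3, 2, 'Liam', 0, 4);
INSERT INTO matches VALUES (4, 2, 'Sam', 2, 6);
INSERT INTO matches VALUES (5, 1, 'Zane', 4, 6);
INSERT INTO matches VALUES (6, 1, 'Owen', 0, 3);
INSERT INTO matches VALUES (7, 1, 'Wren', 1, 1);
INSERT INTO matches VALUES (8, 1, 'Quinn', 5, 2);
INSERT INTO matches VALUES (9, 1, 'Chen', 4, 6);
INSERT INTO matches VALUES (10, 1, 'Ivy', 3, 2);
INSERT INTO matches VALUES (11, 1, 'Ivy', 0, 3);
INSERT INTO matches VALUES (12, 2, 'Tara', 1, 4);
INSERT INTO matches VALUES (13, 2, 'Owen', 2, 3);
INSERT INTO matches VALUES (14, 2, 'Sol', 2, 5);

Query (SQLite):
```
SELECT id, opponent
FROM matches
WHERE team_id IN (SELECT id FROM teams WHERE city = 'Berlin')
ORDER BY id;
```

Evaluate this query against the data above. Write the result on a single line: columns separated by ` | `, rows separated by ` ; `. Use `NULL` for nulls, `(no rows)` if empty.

Inner query: teams.id where city = 'Berlin'.
Outer: keep matches rows whose team_id is in that set.
Inner query → {2}

1 | Sam ; 3 | Liam ; 4 | Sam ; 12 | Tara ; 13 | Owen ; 14 | Sol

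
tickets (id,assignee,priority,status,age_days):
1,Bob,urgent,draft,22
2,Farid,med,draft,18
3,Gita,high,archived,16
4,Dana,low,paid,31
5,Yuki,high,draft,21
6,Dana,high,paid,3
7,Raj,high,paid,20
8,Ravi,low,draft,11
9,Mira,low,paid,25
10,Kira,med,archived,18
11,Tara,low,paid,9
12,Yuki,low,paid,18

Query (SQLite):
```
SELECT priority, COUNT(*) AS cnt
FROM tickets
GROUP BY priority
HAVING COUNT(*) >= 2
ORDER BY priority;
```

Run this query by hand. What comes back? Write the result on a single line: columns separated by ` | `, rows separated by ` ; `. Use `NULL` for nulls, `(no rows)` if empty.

high | 4 ; low | 5 ; med | 2

Partition tickets by priority; compute COUNT(*) within each group.
HAVING: keep groups with count ≥ 2.
  high: ids {3, 5, 6, 7} → COUNT(*)=4
  low: ids {4, 8, 9, 11, 12} → COUNT(*)=5
  med: ids {2, 10} → COUNT(*)=2
  urgent: ids {1} → COUNT(*)=1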